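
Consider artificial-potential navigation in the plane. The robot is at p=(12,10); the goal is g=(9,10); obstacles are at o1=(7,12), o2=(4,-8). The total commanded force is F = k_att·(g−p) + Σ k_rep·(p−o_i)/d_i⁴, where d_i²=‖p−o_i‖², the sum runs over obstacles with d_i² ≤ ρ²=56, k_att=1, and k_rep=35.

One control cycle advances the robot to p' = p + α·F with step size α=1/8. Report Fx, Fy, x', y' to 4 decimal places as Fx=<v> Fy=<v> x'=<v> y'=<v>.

Fx=-2.7919 Fy=-0.0832 x'=11.6510 y'=9.9896

F_att = 1·(g−p) = 1·(-3,0) = (-3.0000,0.0000)
o1: d²=29 ≤ ρ²=56; F_rep = 35·(5,-2)/29² = (0.2081,-0.0832)
o2: d²=388 > ρ²=56 → inactive
F = F_att + ΣF_rep = (-2.7919,-0.0832)
p' = p + 1/8·F = (11.6510,9.9896)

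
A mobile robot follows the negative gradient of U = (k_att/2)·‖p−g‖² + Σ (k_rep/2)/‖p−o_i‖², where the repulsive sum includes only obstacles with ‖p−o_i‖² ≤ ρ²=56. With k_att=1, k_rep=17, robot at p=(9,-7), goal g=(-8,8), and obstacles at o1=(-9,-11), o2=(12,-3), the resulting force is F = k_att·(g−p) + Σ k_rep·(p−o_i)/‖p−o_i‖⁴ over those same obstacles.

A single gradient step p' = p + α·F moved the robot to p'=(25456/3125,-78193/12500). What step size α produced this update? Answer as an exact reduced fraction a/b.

α = 1/20

F_att = 1·(g−p) = 1·(-17,15) = (-17.0000,15.0000)
o1: d²=340 > ρ²=56 → inactive
o2: d²=25 ≤ ρ²=56; F_rep = 17·(-3,-4)/25² = (-0.0816,-0.1088)
F = F_att + ΣF_rep = (-17.0816,14.8912)
Δp = p'−p = (-0.8541,0.7446); α = Δx/Fx = (-2669/3125) / (-10676/625) = 1/20
check: Δy/Fy = (9307/12500) / (9307/625) = 1/20 ✓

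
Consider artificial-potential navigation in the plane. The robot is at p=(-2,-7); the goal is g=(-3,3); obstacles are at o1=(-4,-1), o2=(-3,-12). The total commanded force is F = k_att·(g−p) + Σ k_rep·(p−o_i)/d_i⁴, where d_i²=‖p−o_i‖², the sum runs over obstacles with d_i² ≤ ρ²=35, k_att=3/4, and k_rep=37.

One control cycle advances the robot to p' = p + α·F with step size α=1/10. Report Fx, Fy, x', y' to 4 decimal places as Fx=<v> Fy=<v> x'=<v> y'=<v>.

F_att = 3/4·(g−p) = 3/4·(-1,10) = (-0.7500,7.5000)
o1: d²=40 > ρ²=35 → inactive
o2: d²=26 ≤ ρ²=35; F_rep = 37·(1,5)/26² = (0.0547,0.2737)
F = F_att + ΣF_rep = (-0.6953,7.7737)
p' = p + 1/10·F = (-2.0695,-6.2226)

Fx=-0.6953 Fy=7.7737 x'=-2.0695 y'=-6.2226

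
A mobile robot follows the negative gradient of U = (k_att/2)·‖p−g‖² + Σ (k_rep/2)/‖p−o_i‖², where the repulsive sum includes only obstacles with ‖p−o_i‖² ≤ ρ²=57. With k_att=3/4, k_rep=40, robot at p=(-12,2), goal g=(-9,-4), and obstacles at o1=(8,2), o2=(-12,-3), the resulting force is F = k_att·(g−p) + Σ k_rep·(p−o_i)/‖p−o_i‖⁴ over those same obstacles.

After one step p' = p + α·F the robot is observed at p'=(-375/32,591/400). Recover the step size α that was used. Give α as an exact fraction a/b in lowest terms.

α = 1/8

F_att = 3/4·(g−p) = 3/4·(3,-6) = (2.2500,-4.5000)
o1: d²=400 > ρ²=57 → inactive
o2: d²=25 ≤ ρ²=57; F_rep = 40·(0,5)/25² = (0.0000,0.3200)
F = F_att + ΣF_rep = (2.2500,-4.1800)
Δp = p'−p = (0.2812,-0.5225); α = Δx/Fx = (9/32) / (9/4) = 1/8
check: Δy/Fy = (-209/400) / (-209/50) = 1/8 ✓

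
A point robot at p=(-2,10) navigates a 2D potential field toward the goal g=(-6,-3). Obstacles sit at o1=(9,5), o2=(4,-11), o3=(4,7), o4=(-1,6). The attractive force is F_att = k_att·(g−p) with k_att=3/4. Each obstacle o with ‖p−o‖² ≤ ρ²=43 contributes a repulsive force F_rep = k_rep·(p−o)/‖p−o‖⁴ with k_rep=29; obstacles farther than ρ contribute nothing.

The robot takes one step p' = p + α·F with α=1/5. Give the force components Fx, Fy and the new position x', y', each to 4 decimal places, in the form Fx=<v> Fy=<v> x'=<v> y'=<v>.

Fx=-3.1003 Fy=-9.3486 x'=-2.6201 y'=8.1303

F_att = 3/4·(g−p) = 3/4·(-4,-13) = (-3.0000,-9.7500)
o1: d²=146 > ρ²=43 → inactive
o2: d²=477 > ρ²=43 → inactive
o3: d²=45 > ρ²=43 → inactive
o4: d²=17 ≤ ρ²=43; F_rep = 29·(-1,4)/17² = (-0.1003,0.4014)
F = F_att + ΣF_rep = (-3.1003,-9.3486)
p' = p + 1/5·F = (-2.6201,8.1303)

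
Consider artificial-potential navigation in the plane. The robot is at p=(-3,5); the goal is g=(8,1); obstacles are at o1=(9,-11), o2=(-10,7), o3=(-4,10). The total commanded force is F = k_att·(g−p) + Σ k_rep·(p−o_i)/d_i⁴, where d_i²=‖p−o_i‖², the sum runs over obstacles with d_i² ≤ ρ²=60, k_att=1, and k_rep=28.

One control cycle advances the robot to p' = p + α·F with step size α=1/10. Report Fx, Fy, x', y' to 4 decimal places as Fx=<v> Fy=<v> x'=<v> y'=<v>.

Fx=11.1112 Fy=-4.2270 x'=-1.8889 y'=4.5773

F_att = 1·(g−p) = 1·(11,-4) = (11.0000,-4.0000)
o1: d²=400 > ρ²=60 → inactive
o2: d²=53 ≤ ρ²=60; F_rep = 28·(7,-2)/53² = (0.0698,-0.0199)
o3: d²=26 ≤ ρ²=60; F_rep = 28·(1,-5)/26² = (0.0414,-0.2071)
F = F_att + ΣF_rep = (11.1112,-4.2270)
p' = p + 1/10·F = (-1.8889,4.5773)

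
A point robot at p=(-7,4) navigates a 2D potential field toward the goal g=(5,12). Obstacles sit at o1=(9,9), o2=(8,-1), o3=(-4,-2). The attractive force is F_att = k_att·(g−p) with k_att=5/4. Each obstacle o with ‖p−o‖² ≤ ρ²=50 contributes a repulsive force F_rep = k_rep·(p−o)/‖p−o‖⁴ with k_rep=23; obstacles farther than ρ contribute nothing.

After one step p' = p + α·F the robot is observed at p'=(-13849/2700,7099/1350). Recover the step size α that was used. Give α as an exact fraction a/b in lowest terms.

α = 1/8

F_att = 5/4·(g−p) = 5/4·(12,8) = (15.0000,10.0000)
o1: d²=281 > ρ²=50 → inactive
o2: d²=250 > ρ²=50 → inactive
o3: d²=45 ≤ ρ²=50; F_rep = 23·(-3,6)/45² = (-0.0341,0.0681)
F = F_att + ΣF_rep = (14.9659,10.0681)
Δp = p'−p = (1.8707,1.2585); α = Δx/Fx = (5051/2700) / (10102/675) = 1/8
check: Δy/Fy = (1699/1350) / (6796/675) = 1/8 ✓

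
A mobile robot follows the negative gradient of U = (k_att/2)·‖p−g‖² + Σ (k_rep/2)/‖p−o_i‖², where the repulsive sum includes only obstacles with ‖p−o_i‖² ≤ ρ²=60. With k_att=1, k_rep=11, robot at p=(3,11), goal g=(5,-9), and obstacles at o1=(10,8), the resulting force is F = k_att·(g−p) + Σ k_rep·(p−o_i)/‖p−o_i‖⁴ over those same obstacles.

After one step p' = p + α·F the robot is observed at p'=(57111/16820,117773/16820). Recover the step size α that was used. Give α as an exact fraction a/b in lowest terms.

F_att = 1·(g−p) = 1·(2,-20) = (2.0000,-20.0000)
o1: d²=58 ≤ ρ²=60; F_rep = 11·(-7,3)/58² = (-0.0229,0.0098)
F = F_att + ΣF_rep = (1.9771,-19.9902)
Δp = p'−p = (0.3954,-3.9980); α = Δx/Fx = (6651/16820) / (6651/3364) = 1/5
check: Δy/Fy = (-67247/16820) / (-67247/3364) = 1/5 ✓

α = 1/5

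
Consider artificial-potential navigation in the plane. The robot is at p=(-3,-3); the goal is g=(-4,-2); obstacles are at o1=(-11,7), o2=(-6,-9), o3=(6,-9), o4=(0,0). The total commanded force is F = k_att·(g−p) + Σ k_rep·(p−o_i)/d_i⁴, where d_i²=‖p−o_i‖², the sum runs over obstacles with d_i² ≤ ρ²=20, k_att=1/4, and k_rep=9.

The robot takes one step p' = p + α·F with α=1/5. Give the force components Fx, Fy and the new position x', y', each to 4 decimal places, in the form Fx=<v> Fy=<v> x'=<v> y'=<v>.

Fx=-0.3333 Fy=0.1667 x'=-3.0667 y'=-2.9667

F_att = 1/4·(g−p) = 1/4·(-1,1) = (-0.2500,0.2500)
o1: d²=164 > ρ²=20 → inactive
o2: d²=45 > ρ²=20 → inactive
o3: d²=117 > ρ²=20 → inactive
o4: d²=18 ≤ ρ²=20; F_rep = 9·(-3,-3)/18² = (-0.0833,-0.0833)
F = F_att + ΣF_rep = (-0.3333,0.1667)
p' = p + 1/5·F = (-3.0667,-2.9667)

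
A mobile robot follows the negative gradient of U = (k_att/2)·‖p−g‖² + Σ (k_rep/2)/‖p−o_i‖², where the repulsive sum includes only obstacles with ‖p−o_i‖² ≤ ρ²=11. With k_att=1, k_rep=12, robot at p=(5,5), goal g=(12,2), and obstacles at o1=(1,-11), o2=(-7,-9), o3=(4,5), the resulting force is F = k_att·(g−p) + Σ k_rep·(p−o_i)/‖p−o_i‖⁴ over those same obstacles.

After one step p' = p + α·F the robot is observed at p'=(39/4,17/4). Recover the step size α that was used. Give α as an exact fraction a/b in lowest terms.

F_att = 1·(g−p) = 1·(7,-3) = (7.0000,-3.0000)
o1: d²=272 > ρ²=11 → inactive
o2: d²=340 > ρ²=11 → inactive
o3: d²=1 ≤ ρ²=11; F_rep = 12·(1,0)/1² = (12.0000,0.0000)
F = F_att + ΣF_rep = (19.0000,-3.0000)
Δp = p'−p = (4.7500,-0.7500); α = Δx/Fx = (19/4) / (19) = 1/4
check: Δy/Fy = (-3/4) / (-3) = 1/4 ✓

α = 1/4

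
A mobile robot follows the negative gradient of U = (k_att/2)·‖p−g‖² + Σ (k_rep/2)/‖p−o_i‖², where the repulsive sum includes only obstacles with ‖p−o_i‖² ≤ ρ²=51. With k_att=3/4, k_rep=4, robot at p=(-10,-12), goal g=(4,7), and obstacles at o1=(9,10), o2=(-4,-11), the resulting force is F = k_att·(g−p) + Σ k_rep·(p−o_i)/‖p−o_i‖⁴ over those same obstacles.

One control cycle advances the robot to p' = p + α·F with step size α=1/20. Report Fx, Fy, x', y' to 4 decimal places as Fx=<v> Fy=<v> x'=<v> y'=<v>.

Fx=10.4825 Fy=14.2471 x'=-9.4759 y'=-11.2876

F_att = 3/4·(g−p) = 3/4·(14,19) = (10.5000,14.2500)
o1: d²=845 > ρ²=51 → inactive
o2: d²=37 ≤ ρ²=51; F_rep = 4·(-6,-1)/37² = (-0.0175,-0.0029)
F = F_att + ΣF_rep = (10.4825,14.2471)
p' = p + 1/20·F = (-9.4759,-11.2876)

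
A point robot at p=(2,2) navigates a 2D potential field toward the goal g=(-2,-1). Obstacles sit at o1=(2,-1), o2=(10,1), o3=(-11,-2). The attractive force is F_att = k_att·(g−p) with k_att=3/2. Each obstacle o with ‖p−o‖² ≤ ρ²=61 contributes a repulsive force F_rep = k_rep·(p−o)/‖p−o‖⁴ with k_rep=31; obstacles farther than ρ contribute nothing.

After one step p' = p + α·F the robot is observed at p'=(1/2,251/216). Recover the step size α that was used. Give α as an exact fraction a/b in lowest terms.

F_att = 3/2·(g−p) = 3/2·(-4,-3) = (-6.0000,-4.5000)
o1: d²=9 ≤ ρ²=61; F_rep = 31·(0,3)/9² = (0.0000,1.1481)
o2: d²=65 > ρ²=61 → inactive
o3: d²=185 > ρ²=61 → inactive
F = F_att + ΣF_rep = (-6.0000,-3.3519)
Δp = p'−p = (-1.5000,-0.8380); α = Δx/Fx = (-3/2) / (-6) = 1/4
check: Δy/Fy = (-181/216) / (-181/54) = 1/4 ✓

α = 1/4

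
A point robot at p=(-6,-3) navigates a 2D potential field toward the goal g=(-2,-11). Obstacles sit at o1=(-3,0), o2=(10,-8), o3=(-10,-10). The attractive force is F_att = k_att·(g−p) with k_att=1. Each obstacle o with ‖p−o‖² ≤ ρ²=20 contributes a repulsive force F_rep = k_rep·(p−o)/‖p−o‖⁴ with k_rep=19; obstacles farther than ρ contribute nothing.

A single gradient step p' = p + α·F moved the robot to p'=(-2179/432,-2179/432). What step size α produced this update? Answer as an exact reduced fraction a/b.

α = 1/4

F_att = 1·(g−p) = 1·(4,-8) = (4.0000,-8.0000)
o1: d²=18 ≤ ρ²=20; F_rep = 19·(-3,-3)/18² = (-0.1759,-0.1759)
o2: d²=281 > ρ²=20 → inactive
o3: d²=65 > ρ²=20 → inactive
F = F_att + ΣF_rep = (3.8241,-8.1759)
Δp = p'−p = (0.9560,-2.0440); α = Δx/Fx = (413/432) / (413/108) = 1/4
check: Δy/Fy = (-883/432) / (-883/108) = 1/4 ✓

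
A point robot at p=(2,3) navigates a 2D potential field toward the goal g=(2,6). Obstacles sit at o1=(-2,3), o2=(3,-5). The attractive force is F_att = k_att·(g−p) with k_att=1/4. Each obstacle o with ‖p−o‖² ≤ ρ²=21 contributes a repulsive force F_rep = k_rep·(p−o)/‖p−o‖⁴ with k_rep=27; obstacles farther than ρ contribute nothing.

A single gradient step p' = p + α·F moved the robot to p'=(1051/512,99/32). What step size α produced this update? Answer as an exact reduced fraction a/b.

α = 1/8

F_att = 1/4·(g−p) = 1/4·(0,3) = (0.0000,0.7500)
o1: d²=16 ≤ ρ²=21; F_rep = 27·(4,0)/16² = (0.4219,0.0000)
o2: d²=65 > ρ²=21 → inactive
F = F_att + ΣF_rep = (0.4219,0.7500)
Δp = p'−p = (0.0527,0.0938); α = Δx/Fx = (27/512) / (27/64) = 1/8
check: Δy/Fy = (3/32) / (3/4) = 1/8 ✓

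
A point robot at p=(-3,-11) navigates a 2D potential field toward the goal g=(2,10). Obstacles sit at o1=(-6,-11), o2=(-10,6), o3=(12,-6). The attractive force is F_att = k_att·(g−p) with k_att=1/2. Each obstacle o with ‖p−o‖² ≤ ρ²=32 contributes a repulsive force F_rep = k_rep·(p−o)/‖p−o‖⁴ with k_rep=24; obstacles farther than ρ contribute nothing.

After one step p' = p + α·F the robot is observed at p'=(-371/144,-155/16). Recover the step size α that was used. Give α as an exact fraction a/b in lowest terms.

α = 1/8

F_att = 1/2·(g−p) = 1/2·(5,21) = (2.5000,10.5000)
o1: d²=9 ≤ ρ²=32; F_rep = 24·(3,0)/9² = (0.8889,0.0000)
o2: d²=338 > ρ²=32 → inactive
o3: d²=250 > ρ²=32 → inactive
F = F_att + ΣF_rep = (3.3889,10.5000)
Δp = p'−p = (0.4236,1.3125); α = Δx/Fx = (61/144) / (61/18) = 1/8
check: Δy/Fy = (21/16) / (21/2) = 1/8 ✓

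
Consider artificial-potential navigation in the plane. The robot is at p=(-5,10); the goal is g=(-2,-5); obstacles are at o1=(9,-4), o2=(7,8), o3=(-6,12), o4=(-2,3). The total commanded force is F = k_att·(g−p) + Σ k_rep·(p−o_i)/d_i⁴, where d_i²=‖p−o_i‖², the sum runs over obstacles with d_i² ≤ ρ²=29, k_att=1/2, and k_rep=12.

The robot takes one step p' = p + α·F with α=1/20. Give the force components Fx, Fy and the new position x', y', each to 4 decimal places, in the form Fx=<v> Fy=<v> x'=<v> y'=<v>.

F_att = 1/2·(g−p) = 1/2·(3,-15) = (1.5000,-7.5000)
o1: d²=392 > ρ²=29 → inactive
o2: d²=148 > ρ²=29 → inactive
o3: d²=5 ≤ ρ²=29; F_rep = 12·(1,-2)/5² = (0.4800,-0.9600)
o4: d²=58 > ρ²=29 → inactive
F = F_att + ΣF_rep = (1.9800,-8.4600)
p' = p + 1/20·F = (-4.9010,9.5770)

Fx=1.9800 Fy=-8.4600 x'=-4.9010 y'=9.5770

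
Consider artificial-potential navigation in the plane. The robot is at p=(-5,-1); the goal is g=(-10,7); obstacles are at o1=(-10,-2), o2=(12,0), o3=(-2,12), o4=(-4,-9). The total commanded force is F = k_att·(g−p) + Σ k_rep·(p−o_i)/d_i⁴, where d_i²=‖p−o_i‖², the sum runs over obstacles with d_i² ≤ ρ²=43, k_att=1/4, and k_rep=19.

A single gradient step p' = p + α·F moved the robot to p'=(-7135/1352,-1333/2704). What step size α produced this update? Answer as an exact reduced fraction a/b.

α = 1/4

F_att = 1/4·(g−p) = 1/4·(-5,8) = (-1.2500,2.0000)
o1: d²=26 ≤ ρ²=43; F_rep = 19·(5,1)/26² = (0.1405,0.0281)
o2: d²=290 > ρ²=43 → inactive
o3: d²=178 > ρ²=43 → inactive
o4: d²=65 > ρ²=43 → inactive
F = F_att + ΣF_rep = (-1.1095,2.0281)
Δp = p'−p = (-0.2774,0.5070); α = Δx/Fx = (-375/1352) / (-375/338) = 1/4
check: Δy/Fy = (1371/2704) / (1371/676) = 1/4 ✓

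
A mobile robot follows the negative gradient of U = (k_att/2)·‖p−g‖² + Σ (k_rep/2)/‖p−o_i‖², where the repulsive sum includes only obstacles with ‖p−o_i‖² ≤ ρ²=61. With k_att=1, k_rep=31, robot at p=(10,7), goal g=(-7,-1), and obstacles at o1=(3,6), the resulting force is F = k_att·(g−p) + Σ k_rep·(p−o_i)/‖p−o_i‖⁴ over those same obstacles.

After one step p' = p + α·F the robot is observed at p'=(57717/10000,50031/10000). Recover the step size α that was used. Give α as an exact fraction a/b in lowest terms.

α = 1/4

F_att = 1·(g−p) = 1·(-17,-8) = (-17.0000,-8.0000)
o1: d²=50 ≤ ρ²=61; F_rep = 31·(7,1)/50² = (0.0868,0.0124)
F = F_att + ΣF_rep = (-16.9132,-7.9876)
Δp = p'−p = (-4.2283,-1.9969); α = Δx/Fx = (-42283/10000) / (-42283/2500) = 1/4
check: Δy/Fy = (-19969/10000) / (-19969/2500) = 1/4 ✓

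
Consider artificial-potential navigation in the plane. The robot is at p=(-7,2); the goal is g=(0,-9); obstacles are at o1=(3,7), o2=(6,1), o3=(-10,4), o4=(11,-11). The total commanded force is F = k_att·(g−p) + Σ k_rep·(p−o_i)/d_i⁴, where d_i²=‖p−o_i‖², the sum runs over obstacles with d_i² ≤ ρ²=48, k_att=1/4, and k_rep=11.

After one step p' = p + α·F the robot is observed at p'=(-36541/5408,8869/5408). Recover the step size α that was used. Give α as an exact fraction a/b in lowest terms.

F_att = 1/4·(g−p) = 1/4·(7,-11) = (1.7500,-2.7500)
o1: d²=125 > ρ²=48 → inactive
o2: d²=170 > ρ²=48 → inactive
o3: d²=13 ≤ ρ²=48; F_rep = 11·(3,-2)/13² = (0.1953,-0.1302)
o4: d²=493 > ρ²=48 → inactive
F = F_att + ΣF_rep = (1.9453,-2.8802)
Δp = p'−p = (0.2432,-0.3600); α = Δx/Fx = (1315/5408) / (1315/676) = 1/8
check: Δy/Fy = (-1947/5408) / (-1947/676) = 1/8 ✓

α = 1/8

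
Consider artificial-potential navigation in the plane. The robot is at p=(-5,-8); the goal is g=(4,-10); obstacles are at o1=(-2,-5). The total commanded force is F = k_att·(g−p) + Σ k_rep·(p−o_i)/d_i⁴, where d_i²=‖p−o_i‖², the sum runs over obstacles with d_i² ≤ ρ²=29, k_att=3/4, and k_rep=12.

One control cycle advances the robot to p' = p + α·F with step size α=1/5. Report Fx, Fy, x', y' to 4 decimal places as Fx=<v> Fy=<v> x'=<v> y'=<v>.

Fx=6.6389 Fy=-1.6111 x'=-3.6722 y'=-8.3222

F_att = 3/4·(g−p) = 3/4·(9,-2) = (6.7500,-1.5000)
o1: d²=18 ≤ ρ²=29; F_rep = 12·(-3,-3)/18² = (-0.1111,-0.1111)
F = F_att + ΣF_rep = (6.6389,-1.6111)
p' = p + 1/5·F = (-3.6722,-8.3222)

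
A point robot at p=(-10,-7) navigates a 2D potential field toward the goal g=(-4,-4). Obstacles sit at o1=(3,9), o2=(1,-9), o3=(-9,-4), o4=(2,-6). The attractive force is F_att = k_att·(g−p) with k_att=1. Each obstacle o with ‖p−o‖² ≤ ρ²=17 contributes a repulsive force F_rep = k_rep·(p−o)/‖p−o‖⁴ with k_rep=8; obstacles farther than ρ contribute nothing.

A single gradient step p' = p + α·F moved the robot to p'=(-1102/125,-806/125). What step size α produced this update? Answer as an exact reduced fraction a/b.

α = 1/5

F_att = 1·(g−p) = 1·(6,3) = (6.0000,3.0000)
o1: d²=425 > ρ²=17 → inactive
o2: d²=125 > ρ²=17 → inactive
o3: d²=10 ≤ ρ²=17; F_rep = 8·(-1,-3)/10² = (-0.0800,-0.2400)
o4: d²=145 > ρ²=17 → inactive
F = F_att + ΣF_rep = (5.9200,2.7600)
Δp = p'−p = (1.1840,0.5520); α = Δx/Fx = (148/125) / (148/25) = 1/5
check: Δy/Fy = (69/125) / (69/25) = 1/5 ✓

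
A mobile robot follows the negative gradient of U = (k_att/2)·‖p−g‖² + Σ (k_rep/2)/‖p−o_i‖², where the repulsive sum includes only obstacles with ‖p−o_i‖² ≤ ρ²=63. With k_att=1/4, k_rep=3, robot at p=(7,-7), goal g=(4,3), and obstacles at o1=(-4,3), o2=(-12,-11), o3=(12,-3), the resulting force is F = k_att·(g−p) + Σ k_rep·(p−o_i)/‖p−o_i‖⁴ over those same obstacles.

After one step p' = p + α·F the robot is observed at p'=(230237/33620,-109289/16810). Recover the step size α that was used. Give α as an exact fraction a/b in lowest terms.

α = 1/5

F_att = 1/4·(g−p) = 1/4·(-3,10) = (-0.7500,2.5000)
o1: d²=221 > ρ²=63 → inactive
o2: d²=377 > ρ²=63 → inactive
o3: d²=41 ≤ ρ²=63; F_rep = 3·(-5,-4)/41² = (-0.0089,-0.0071)
F = F_att + ΣF_rep = (-0.7589,2.4929)
Δp = p'−p = (-0.1518,0.4986); α = Δx/Fx = (-5103/33620) / (-5103/6724) = 1/5
check: Δy/Fy = (8381/16810) / (8381/3362) = 1/5 ✓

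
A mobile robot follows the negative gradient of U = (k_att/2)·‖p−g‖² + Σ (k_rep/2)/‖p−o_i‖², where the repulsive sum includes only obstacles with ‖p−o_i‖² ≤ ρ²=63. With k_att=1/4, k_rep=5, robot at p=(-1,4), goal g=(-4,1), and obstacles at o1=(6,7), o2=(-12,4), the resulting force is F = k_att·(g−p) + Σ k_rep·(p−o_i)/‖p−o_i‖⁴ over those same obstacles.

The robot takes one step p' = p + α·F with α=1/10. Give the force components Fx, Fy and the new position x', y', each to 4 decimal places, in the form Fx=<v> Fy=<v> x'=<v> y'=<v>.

Fx=-0.7604 Fy=-0.7545 x'=-1.0760 y'=3.9246

F_att = 1/4·(g−p) = 1/4·(-3,-3) = (-0.7500,-0.7500)
o1: d²=58 ≤ ρ²=63; F_rep = 5·(-7,-3)/58² = (-0.0104,-0.0045)
o2: d²=121 > ρ²=63 → inactive
F = F_att + ΣF_rep = (-0.7604,-0.7545)
p' = p + 1/10·F = (-1.0760,3.9246)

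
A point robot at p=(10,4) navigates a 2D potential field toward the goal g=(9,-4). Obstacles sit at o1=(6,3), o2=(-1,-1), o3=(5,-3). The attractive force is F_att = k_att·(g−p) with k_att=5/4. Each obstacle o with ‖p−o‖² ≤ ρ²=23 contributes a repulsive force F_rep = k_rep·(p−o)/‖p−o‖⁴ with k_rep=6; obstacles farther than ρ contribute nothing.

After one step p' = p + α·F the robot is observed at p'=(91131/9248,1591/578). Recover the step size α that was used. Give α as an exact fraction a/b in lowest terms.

α = 1/8

F_att = 5/4·(g−p) = 5/4·(-1,-8) = (-1.2500,-10.0000)
o1: d²=17 ≤ ρ²=23; F_rep = 6·(4,1)/17² = (0.0830,0.0208)
o2: d²=146 > ρ²=23 → inactive
o3: d²=74 > ρ²=23 → inactive
F = F_att + ΣF_rep = (-1.1670,-9.9792)
Δp = p'−p = (-0.1459,-1.2474); α = Δx/Fx = (-1349/9248) / (-1349/1156) = 1/8
check: Δy/Fy = (-721/578) / (-2884/289) = 1/8 ✓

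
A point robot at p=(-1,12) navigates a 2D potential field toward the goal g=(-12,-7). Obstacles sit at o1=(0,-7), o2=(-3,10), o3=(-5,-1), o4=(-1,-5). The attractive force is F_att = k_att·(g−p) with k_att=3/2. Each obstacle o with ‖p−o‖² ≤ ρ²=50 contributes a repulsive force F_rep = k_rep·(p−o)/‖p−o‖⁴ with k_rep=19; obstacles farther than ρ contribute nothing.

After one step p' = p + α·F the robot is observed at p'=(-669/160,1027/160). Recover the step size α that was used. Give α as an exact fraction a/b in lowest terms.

F_att = 3/2·(g−p) = 3/2·(-11,-19) = (-16.5000,-28.5000)
o1: d²=362 > ρ²=50 → inactive
o2: d²=8 ≤ ρ²=50; F_rep = 19·(2,2)/8² = (0.5938,0.5938)
o3: d²=185 > ρ²=50 → inactive
o4: d²=289 > ρ²=50 → inactive
F = F_att + ΣF_rep = (-15.9062,-27.9062)
Δp = p'−p = (-3.1812,-5.5812); α = Δx/Fx = (-509/160) / (-509/32) = 1/5
check: Δy/Fy = (-893/160) / (-893/32) = 1/5 ✓

α = 1/5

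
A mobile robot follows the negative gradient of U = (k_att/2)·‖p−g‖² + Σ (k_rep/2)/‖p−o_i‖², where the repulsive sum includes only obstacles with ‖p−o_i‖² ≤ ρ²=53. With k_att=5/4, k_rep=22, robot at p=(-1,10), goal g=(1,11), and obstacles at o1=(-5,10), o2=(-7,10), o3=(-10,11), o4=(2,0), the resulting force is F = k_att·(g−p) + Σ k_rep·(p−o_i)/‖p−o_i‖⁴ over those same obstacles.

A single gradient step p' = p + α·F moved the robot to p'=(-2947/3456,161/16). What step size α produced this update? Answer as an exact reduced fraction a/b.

F_att = 5/4·(g−p) = 5/4·(2,1) = (2.5000,1.2500)
o1: d²=16 ≤ ρ²=53; F_rep = 22·(4,0)/16² = (0.3438,0.0000)
o2: d²=36 ≤ ρ²=53; F_rep = 22·(6,0)/36² = (0.1019,0.0000)
o3: d²=82 > ρ²=53 → inactive
o4: d²=109 > ρ²=53 → inactive
F = F_att + ΣF_rep = (2.9456,1.2500)
Δp = p'−p = (0.1473,0.0625); α = Δx/Fx = (509/3456) / (2545/864) = 1/20
check: Δy/Fy = (1/16) / (5/4) = 1/20 ✓

α = 1/20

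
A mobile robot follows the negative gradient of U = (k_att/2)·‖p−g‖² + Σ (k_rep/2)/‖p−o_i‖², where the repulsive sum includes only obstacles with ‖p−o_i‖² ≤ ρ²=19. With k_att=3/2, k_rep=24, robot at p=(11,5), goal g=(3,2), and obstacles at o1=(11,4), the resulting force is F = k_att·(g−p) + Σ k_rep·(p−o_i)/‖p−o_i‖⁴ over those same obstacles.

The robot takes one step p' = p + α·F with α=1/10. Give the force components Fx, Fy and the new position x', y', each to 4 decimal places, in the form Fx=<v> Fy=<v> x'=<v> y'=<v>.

Fx=-12.0000 Fy=19.5000 x'=9.8000 y'=6.9500

F_att = 3/2·(g−p) = 3/2·(-8,-3) = (-12.0000,-4.5000)
o1: d²=1 ≤ ρ²=19; F_rep = 24·(0,1)/1² = (0.0000,24.0000)
F = F_att + ΣF_rep = (-12.0000,19.5000)
p' = p + 1/10·F = (9.8000,6.9500)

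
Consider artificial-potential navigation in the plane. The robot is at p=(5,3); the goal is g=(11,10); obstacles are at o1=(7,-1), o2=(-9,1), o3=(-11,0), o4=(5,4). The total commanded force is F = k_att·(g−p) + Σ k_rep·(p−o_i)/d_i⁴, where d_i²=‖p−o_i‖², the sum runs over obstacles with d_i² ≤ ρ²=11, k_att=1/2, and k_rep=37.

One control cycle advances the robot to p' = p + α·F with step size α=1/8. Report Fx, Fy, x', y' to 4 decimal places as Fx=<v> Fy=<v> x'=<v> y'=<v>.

F_att = 1/2·(g−p) = 1/2·(6,7) = (3.0000,3.5000)
o1: d²=20 > ρ²=11 → inactive
o2: d²=200 > ρ²=11 → inactive
o3: d²=265 > ρ²=11 → inactive
o4: d²=1 ≤ ρ²=11; F_rep = 37·(0,-1)/1² = (0.0000,-37.0000)
F = F_att + ΣF_rep = (3.0000,-33.5000)
p' = p + 1/8·F = (5.3750,-1.1875)

Fx=3.0000 Fy=-33.5000 x'=5.3750 y'=-1.1875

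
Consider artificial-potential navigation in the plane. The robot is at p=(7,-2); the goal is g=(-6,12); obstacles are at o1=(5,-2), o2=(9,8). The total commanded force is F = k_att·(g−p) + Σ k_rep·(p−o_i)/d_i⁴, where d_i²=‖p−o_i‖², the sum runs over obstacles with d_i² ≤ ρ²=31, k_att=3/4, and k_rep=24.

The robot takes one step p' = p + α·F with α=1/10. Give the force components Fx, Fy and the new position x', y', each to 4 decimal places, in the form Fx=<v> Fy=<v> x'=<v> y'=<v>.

Fx=-6.7500 Fy=10.5000 x'=6.3250 y'=-0.9500

F_att = 3/4·(g−p) = 3/4·(-13,14) = (-9.7500,10.5000)
o1: d²=4 ≤ ρ²=31; F_rep = 24·(2,0)/4² = (3.0000,0.0000)
o2: d²=104 > ρ²=31 → inactive
F = F_att + ΣF_rep = (-6.7500,10.5000)
p' = p + 1/10·F = (6.3250,-0.9500)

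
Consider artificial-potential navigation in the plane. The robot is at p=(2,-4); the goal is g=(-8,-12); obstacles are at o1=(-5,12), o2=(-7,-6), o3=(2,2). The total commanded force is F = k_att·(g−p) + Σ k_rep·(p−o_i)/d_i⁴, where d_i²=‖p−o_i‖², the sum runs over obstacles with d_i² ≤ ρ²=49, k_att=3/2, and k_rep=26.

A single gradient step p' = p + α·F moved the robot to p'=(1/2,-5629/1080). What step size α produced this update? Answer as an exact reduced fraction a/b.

F_att = 3/2·(g−p) = 3/2·(-10,-8) = (-15.0000,-12.0000)
o1: d²=305 > ρ²=49 → inactive
o2: d²=85 > ρ²=49 → inactive
o3: d²=36 ≤ ρ²=49; F_rep = 26·(0,-6)/36² = (0.0000,-0.1204)
F = F_att + ΣF_rep = (-15.0000,-12.1204)
Δp = p'−p = (-1.5000,-1.2120); α = Δx/Fx = (-3/2) / (-15) = 1/10
check: Δy/Fy = (-1309/1080) / (-1309/108) = 1/10 ✓

α = 1/10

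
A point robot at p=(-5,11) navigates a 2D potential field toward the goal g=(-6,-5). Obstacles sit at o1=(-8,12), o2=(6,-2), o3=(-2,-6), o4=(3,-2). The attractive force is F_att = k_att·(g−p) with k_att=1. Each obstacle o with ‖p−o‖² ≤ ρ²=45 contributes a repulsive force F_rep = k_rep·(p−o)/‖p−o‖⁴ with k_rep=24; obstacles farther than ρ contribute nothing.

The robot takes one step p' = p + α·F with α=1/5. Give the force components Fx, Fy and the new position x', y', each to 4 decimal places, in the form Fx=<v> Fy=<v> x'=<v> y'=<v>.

F_att = 1·(g−p) = 1·(-1,-16) = (-1.0000,-16.0000)
o1: d²=10 ≤ ρ²=45; F_rep = 24·(3,-1)/10² = (0.7200,-0.2400)
o2: d²=290 > ρ²=45 → inactive
o3: d²=298 > ρ²=45 → inactive
o4: d²=233 > ρ²=45 → inactive
F = F_att + ΣF_rep = (-0.2800,-16.2400)
p' = p + 1/5·F = (-5.0560,7.7520)

Fx=-0.2800 Fy=-16.2400 x'=-5.0560 y'=7.7520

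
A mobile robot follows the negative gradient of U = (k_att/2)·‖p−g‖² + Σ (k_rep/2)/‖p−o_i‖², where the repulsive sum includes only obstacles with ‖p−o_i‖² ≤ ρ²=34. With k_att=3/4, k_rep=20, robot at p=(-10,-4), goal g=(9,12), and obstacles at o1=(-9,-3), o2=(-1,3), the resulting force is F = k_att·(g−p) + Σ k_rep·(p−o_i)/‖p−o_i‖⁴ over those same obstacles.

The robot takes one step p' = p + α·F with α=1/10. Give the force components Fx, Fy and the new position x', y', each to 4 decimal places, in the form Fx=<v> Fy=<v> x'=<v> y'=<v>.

F_att = 3/4·(g−p) = 3/4·(19,16) = (14.2500,12.0000)
o1: d²=2 ≤ ρ²=34; F_rep = 20·(-1,-1)/2² = (-5.0000,-5.0000)
o2: d²=130 > ρ²=34 → inactive
F = F_att + ΣF_rep = (9.2500,7.0000)
p' = p + 1/10·F = (-9.0750,-3.3000)

Fx=9.2500 Fy=7.0000 x'=-9.0750 y'=-3.3000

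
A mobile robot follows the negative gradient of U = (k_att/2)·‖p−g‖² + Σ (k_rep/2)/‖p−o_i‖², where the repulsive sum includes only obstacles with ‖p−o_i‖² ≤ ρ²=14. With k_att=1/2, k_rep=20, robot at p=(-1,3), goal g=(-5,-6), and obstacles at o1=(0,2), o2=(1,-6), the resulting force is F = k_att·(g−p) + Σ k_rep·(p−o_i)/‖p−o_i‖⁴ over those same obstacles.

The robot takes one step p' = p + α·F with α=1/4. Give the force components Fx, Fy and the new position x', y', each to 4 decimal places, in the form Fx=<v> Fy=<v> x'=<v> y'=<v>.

Fx=-7.0000 Fy=0.5000 x'=-2.7500 y'=3.1250

F_att = 1/2·(g−p) = 1/2·(-4,-9) = (-2.0000,-4.5000)
o1: d²=2 ≤ ρ²=14; F_rep = 20·(-1,1)/2² = (-5.0000,5.0000)
o2: d²=85 > ρ²=14 → inactive
F = F_att + ΣF_rep = (-7.0000,0.5000)
p' = p + 1/4·F = (-2.7500,3.1250)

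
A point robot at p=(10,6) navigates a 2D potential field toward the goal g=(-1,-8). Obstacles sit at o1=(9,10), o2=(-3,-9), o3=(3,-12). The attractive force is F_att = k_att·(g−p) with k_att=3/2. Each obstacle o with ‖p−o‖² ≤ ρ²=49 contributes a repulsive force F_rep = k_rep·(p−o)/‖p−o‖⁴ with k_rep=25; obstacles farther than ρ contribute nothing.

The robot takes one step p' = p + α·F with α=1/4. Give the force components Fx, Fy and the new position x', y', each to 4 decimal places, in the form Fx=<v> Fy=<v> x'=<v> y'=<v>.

F_att = 3/2·(g−p) = 3/2·(-11,-14) = (-16.5000,-21.0000)
o1: d²=17 ≤ ρ²=49; F_rep = 25·(1,-4)/17² = (0.0865,-0.3460)
o2: d²=394 > ρ²=49 → inactive
o3: d²=373 > ρ²=49 → inactive
F = F_att + ΣF_rep = (-16.4135,-21.3460)
p' = p + 1/4·F = (5.8966,0.6635)

Fx=-16.4135 Fy=-21.3460 x'=5.8966 y'=0.6635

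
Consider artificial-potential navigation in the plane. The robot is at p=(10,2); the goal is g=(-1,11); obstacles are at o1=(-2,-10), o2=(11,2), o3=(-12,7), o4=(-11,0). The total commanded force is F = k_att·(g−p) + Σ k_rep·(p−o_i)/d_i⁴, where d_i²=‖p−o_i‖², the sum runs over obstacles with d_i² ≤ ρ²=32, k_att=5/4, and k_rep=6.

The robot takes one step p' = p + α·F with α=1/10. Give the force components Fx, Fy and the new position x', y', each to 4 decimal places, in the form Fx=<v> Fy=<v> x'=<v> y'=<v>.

Fx=-19.7500 Fy=11.2500 x'=8.0250 y'=3.1250

F_att = 5/4·(g−p) = 5/4·(-11,9) = (-13.7500,11.2500)
o1: d²=288 > ρ²=32 → inactive
o2: d²=1 ≤ ρ²=32; F_rep = 6·(-1,0)/1² = (-6.0000,0.0000)
o3: d²=509 > ρ²=32 → inactive
o4: d²=445 > ρ²=32 → inactive
F = F_att + ΣF_rep = (-19.7500,11.2500)
p' = p + 1/10·F = (8.0250,3.1250)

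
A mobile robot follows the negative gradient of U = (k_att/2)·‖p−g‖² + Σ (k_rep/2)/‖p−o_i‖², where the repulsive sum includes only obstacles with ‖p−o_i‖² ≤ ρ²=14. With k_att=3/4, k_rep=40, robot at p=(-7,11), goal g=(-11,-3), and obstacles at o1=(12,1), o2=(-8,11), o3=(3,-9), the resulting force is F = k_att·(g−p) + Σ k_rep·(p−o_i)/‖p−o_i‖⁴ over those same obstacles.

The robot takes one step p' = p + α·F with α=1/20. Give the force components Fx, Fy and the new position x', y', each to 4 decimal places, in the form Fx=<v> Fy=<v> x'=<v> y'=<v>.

Fx=37.0000 Fy=-10.5000 x'=-5.1500 y'=10.4750

F_att = 3/4·(g−p) = 3/4·(-4,-14) = (-3.0000,-10.5000)
o1: d²=461 > ρ²=14 → inactive
o2: d²=1 ≤ ρ²=14; F_rep = 40·(1,0)/1² = (40.0000,0.0000)
o3: d²=500 > ρ²=14 → inactive
F = F_att + ΣF_rep = (37.0000,-10.5000)
p' = p + 1/20·F = (-5.1500,10.4750)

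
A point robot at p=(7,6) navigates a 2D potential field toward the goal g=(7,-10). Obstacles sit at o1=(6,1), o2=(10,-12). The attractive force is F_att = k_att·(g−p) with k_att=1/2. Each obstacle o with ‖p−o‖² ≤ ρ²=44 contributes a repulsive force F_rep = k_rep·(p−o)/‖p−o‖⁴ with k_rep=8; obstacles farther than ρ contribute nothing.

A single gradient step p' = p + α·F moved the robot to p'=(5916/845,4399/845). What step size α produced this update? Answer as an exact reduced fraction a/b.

F_att = 1/2·(g−p) = 1/2·(0,-16) = (0.0000,-8.0000)
o1: d²=26 ≤ ρ²=44; F_rep = 8·(1,5)/26² = (0.0118,0.0592)
o2: d²=333 > ρ²=44 → inactive
F = F_att + ΣF_rep = (0.0118,-7.9408)
Δp = p'−p = (0.0012,-0.7941); α = Δx/Fx = (1/845) / (2/169) = 1/10
check: Δy/Fy = (-671/845) / (-1342/169) = 1/10 ✓

α = 1/10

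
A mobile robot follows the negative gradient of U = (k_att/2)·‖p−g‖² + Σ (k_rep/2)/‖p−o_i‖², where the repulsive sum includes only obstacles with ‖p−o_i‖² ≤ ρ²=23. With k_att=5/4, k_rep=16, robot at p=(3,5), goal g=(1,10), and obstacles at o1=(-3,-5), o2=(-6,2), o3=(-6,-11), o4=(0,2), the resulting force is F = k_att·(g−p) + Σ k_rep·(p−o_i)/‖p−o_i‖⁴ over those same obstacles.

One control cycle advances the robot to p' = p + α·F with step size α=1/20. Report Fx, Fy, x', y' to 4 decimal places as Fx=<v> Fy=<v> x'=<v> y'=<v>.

F_att = 5/4·(g−p) = 5/4·(-2,5) = (-2.5000,6.2500)
o1: d²=136 > ρ²=23 → inactive
o2: d²=90 > ρ²=23 → inactive
o3: d²=337 > ρ²=23 → inactive
o4: d²=18 ≤ ρ²=23; F_rep = 16·(3,3)/18² = (0.1481,0.1481)
F = F_att + ΣF_rep = (-2.3519,6.3981)
p' = p + 1/20·F = (2.8824,5.3199)

Fx=-2.3519 Fy=6.3981 x'=2.8824 y'=5.3199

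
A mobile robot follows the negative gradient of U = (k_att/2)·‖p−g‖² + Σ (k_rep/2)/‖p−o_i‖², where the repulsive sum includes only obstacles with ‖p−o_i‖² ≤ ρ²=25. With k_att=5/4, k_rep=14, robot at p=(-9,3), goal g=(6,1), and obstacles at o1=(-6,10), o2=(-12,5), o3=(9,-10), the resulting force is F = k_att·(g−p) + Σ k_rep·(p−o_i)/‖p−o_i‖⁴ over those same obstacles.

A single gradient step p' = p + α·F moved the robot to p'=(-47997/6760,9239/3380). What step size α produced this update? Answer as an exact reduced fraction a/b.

F_att = 5/4·(g−p) = 5/4·(15,-2) = (18.7500,-2.5000)
o1: d²=58 > ρ²=25 → inactive
o2: d²=13 ≤ ρ²=25; F_rep = 14·(3,-2)/13² = (0.2485,-0.1657)
o3: d²=493 > ρ²=25 → inactive
F = F_att + ΣF_rep = (18.9985,-2.6657)
Δp = p'−p = (1.8999,-0.2666); α = Δx/Fx = (12843/6760) / (12843/676) = 1/10
check: Δy/Fy = (-901/3380) / (-901/338) = 1/10 ✓

α = 1/10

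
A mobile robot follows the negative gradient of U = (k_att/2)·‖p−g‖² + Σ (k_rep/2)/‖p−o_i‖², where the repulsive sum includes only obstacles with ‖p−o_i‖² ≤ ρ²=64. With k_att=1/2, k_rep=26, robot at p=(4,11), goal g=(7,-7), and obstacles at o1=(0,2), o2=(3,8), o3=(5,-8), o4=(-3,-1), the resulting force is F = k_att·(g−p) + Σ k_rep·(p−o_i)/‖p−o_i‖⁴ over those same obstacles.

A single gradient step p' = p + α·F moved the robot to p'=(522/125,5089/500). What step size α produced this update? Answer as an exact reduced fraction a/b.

α = 1/10

F_att = 1/2·(g−p) = 1/2·(3,-18) = (1.5000,-9.0000)
o1: d²=97 > ρ²=64 → inactive
o2: d²=10 ≤ ρ²=64; F_rep = 26·(1,3)/10² = (0.2600,0.7800)
o3: d²=362 > ρ²=64 → inactive
o4: d²=193 > ρ²=64 → inactive
F = F_att + ΣF_rep = (1.7600,-8.2200)
Δp = p'−p = (0.1760,-0.8220); α = Δx/Fx = (22/125) / (44/25) = 1/10
check: Δy/Fy = (-411/500) / (-411/50) = 1/10 ✓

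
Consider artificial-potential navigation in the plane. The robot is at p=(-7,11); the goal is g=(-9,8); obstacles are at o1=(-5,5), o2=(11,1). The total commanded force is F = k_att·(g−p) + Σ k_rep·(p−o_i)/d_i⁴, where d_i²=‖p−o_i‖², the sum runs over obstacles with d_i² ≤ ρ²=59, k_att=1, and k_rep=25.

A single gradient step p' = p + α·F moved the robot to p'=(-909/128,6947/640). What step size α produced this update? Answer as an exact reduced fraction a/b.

F_att = 1·(g−p) = 1·(-2,-3) = (-2.0000,-3.0000)
o1: d²=40 ≤ ρ²=59; F_rep = 25·(-2,6)/40² = (-0.0312,0.0938)
o2: d²=424 > ρ²=59 → inactive
F = F_att + ΣF_rep = (-2.0312,-2.9062)
Δp = p'−p = (-0.1016,-0.1453); α = Δx/Fx = (-13/128) / (-65/32) = 1/20
check: Δy/Fy = (-93/640) / (-93/32) = 1/20 ✓

α = 1/20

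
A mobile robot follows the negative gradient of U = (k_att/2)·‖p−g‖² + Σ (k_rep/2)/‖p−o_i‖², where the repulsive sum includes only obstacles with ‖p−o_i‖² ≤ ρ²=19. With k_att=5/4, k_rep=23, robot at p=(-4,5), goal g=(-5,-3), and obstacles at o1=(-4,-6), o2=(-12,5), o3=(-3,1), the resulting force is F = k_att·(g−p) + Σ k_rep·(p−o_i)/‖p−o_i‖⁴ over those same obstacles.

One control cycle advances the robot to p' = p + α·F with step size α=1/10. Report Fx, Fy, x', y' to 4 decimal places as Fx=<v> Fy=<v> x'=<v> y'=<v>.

F_att = 5/4·(g−p) = 5/4·(-1,-8) = (-1.2500,-10.0000)
o1: d²=121 > ρ²=19 → inactive
o2: d²=64 > ρ²=19 → inactive
o3: d²=17 ≤ ρ²=19; F_rep = 23·(-1,4)/17² = (-0.0796,0.3183)
F = F_att + ΣF_rep = (-1.3296,-9.6817)
p' = p + 1/10·F = (-4.1330,4.0318)

Fx=-1.3296 Fy=-9.6817 x'=-4.1330 y'=4.0318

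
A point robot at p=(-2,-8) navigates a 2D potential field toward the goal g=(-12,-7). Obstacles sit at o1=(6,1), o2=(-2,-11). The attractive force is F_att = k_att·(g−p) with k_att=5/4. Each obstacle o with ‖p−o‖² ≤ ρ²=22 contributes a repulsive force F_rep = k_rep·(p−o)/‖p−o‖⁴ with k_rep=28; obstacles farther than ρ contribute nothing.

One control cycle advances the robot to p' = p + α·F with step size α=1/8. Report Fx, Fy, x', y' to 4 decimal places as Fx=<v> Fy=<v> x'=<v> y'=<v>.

F_att = 5/4·(g−p) = 5/4·(-10,1) = (-12.5000,1.2500)
o1: d²=145 > ρ²=22 → inactive
o2: d²=9 ≤ ρ²=22; F_rep = 28·(0,3)/9² = (0.0000,1.0370)
F = F_att + ΣF_rep = (-12.5000,2.2870)
p' = p + 1/8·F = (-3.5625,-7.7141)

Fx=-12.5000 Fy=2.2870 x'=-3.5625 y'=-7.7141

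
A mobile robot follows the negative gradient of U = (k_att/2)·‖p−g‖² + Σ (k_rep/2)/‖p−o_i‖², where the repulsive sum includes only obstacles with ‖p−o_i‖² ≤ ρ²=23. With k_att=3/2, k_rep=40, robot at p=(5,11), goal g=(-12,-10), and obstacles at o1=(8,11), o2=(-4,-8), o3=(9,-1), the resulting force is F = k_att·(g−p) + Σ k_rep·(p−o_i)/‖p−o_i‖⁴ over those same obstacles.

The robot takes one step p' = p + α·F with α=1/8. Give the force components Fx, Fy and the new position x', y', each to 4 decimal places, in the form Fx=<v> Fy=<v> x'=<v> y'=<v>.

F_att = 3/2·(g−p) = 3/2·(-17,-21) = (-25.5000,-31.5000)
o1: d²=9 ≤ ρ²=23; F_rep = 40·(-3,0)/9² = (-1.4815,0.0000)
o2: d²=442 > ρ²=23 → inactive
o3: d²=160 > ρ²=23 → inactive
F = F_att + ΣF_rep = (-26.9815,-31.5000)
p' = p + 1/8·F = (1.6273,7.0625)

Fx=-26.9815 Fy=-31.5000 x'=1.6273 y'=7.0625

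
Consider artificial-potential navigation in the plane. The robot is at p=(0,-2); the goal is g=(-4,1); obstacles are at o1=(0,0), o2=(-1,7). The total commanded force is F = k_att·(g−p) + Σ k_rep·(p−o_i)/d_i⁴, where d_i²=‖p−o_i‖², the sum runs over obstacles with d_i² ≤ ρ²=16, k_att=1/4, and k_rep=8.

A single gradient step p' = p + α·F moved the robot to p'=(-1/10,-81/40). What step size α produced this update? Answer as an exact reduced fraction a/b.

F_att = 1/4·(g−p) = 1/4·(-4,3) = (-1.0000,0.7500)
o1: d²=4 ≤ ρ²=16; F_rep = 8·(0,-2)/4² = (0.0000,-1.0000)
o2: d²=82 > ρ²=16 → inactive
F = F_att + ΣF_rep = (-1.0000,-0.2500)
Δp = p'−p = (-0.1000,-0.0250); α = Δx/Fx = (-1/10) / (-1) = 1/10
check: Δy/Fy = (-1/40) / (-1/4) = 1/10 ✓

α = 1/10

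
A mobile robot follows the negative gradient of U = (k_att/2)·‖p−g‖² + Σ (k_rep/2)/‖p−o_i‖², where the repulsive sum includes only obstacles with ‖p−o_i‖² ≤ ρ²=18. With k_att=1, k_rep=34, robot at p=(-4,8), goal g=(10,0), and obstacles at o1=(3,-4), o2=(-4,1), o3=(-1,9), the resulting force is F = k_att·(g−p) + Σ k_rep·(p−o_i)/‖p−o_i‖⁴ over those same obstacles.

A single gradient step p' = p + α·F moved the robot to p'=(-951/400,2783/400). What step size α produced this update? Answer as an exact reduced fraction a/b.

α = 1/8

F_att = 1·(g−p) = 1·(14,-8) = (14.0000,-8.0000)
o1: d²=193 > ρ²=18 → inactive
o2: d²=49 > ρ²=18 → inactive
o3: d²=10 ≤ ρ²=18; F_rep = 34·(-3,-1)/10² = (-1.0200,-0.3400)
F = F_att + ΣF_rep = (12.9800,-8.3400)
Δp = p'−p = (1.6225,-1.0425); α = Δx/Fx = (649/400) / (649/50) = 1/8
check: Δy/Fy = (-417/400) / (-417/50) = 1/8 ✓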